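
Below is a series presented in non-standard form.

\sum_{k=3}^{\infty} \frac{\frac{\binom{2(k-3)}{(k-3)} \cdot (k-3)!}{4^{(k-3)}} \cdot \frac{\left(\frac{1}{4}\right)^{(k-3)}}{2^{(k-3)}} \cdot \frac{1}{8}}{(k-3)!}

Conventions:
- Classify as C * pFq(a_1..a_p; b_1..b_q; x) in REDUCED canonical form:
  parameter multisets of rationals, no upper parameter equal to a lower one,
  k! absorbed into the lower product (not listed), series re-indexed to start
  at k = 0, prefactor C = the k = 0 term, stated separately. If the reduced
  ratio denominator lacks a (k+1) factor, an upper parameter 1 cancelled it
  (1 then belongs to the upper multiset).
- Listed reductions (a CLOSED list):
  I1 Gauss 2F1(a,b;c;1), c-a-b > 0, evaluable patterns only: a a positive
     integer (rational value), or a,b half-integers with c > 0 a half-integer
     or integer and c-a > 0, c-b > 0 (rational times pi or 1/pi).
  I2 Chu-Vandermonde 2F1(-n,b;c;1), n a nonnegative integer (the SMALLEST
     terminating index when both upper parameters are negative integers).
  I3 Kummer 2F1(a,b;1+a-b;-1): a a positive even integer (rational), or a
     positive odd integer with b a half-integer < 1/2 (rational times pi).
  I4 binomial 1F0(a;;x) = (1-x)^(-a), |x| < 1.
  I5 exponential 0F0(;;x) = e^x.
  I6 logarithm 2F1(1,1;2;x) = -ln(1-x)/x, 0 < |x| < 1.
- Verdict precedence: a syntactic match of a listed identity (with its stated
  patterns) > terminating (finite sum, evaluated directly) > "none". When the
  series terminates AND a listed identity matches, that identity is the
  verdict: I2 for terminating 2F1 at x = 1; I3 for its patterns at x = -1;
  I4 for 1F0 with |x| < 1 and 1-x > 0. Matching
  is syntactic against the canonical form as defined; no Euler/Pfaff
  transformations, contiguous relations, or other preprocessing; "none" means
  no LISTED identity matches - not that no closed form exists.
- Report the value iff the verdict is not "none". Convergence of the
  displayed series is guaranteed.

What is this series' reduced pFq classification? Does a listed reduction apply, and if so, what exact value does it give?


The tell: t_0 = \frac{1}{8} here, and C(2k,k) (C = 1/8) equals 4^k (1/2)_k / k!.
Step ratio: r(k) = \frac{1}{8} * (k+\frac{1}{2}) / [(k+1)] ; factor over Q: parameters, x = \frac{1}{8}, and C = \frac{1}{8}.

At argument \frac{1}{8}: a 1F0 with upper {\frac{1}{2}}, lower {-}, scaled by C = \frac{1}{8}. Verdict: this is the binomial series (I4) (the 1F0 binomial series: exponent -1/2, x = \frac{1}{8}). Exact value: \frac{1}{8} \cdot \left(\frac{7}{8}\right)^{-\frac{1}{2}}.


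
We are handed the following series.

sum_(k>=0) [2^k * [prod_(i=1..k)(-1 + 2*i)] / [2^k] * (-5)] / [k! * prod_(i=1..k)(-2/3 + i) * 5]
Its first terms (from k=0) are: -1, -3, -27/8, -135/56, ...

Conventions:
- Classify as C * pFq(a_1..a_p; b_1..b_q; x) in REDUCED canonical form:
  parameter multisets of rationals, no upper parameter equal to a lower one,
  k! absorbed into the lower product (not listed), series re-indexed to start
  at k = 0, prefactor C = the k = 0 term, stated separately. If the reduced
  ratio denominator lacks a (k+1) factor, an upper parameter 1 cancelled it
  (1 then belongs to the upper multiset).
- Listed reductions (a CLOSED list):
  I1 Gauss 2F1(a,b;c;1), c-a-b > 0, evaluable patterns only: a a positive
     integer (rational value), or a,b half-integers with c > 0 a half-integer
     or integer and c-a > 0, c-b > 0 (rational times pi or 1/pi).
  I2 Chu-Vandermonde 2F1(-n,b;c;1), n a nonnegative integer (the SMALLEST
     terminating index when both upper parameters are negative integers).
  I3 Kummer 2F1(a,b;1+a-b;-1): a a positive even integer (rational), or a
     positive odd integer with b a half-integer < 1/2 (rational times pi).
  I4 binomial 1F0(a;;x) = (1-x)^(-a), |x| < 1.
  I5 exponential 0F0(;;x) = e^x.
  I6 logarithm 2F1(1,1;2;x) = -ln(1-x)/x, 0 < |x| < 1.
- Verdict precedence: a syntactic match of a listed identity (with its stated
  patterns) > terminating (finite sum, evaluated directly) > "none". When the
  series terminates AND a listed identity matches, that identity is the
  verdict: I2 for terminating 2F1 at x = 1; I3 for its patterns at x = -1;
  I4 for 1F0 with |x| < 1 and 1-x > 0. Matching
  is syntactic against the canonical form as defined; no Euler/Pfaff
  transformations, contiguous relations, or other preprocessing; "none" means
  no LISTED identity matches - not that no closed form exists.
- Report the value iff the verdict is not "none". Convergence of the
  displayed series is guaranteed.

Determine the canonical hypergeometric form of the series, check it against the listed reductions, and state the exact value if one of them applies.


With C = -1: the canonical form is 1F1(1/2; 1/3; 2). Verdict: none. No listed pattern accepts 1F1(1/2; 1/3; 2).

The tell: from the first term -1: the lower running product (C = -1) is a rising factorial.
Adjacent-term ratio: r(k) = 2 * (k+1/2) / [(k+1/3) (k+1)] - rational in k. x = 2; t_0 = -1; negate the roots.


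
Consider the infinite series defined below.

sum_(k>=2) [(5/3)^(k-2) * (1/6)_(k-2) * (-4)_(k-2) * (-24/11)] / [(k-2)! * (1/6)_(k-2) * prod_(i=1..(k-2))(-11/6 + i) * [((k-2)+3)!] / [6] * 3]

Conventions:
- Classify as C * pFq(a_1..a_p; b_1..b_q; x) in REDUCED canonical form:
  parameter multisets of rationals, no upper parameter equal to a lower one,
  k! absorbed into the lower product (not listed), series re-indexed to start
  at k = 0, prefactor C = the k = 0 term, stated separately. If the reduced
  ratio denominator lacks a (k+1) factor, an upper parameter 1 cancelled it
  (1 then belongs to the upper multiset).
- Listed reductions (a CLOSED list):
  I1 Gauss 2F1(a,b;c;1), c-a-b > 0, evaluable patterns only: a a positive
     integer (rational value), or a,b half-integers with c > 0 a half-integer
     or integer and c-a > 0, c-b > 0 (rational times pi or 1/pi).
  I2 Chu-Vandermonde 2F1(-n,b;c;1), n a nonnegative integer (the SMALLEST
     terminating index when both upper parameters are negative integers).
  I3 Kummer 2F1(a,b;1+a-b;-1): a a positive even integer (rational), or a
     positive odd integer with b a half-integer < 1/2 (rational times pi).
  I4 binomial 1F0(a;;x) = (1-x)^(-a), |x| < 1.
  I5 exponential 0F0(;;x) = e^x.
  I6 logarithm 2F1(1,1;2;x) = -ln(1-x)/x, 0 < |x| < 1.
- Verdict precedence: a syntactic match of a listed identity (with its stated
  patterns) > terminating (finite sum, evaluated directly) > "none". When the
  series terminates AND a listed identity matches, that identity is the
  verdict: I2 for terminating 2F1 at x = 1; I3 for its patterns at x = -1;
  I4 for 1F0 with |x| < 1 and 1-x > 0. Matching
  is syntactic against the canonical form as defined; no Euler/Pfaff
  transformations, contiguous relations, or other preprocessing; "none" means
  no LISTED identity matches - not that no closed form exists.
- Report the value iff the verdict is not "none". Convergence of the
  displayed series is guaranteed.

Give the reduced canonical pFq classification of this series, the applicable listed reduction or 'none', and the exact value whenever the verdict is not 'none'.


x = 5/3 here; the reduced form reads 1F2, upper {-4}, lower {-5/6, 4}, C = -8/11. Verdict: terminating - the sum ends at index 4 because -4 is a negative integer; exact evaluation follows. Sum: 10568/7007.

Key step: with t_0 = -8/11, the lower running product (C = -8/11, x = 5/3) is a rising factorial.
Term ratio: r(k) = (5/3) * (k-4) / [(k-5/6) (k+4) (k+1)] - rational in k. x = (5/3); t_0 = -8/11; negate the roots.


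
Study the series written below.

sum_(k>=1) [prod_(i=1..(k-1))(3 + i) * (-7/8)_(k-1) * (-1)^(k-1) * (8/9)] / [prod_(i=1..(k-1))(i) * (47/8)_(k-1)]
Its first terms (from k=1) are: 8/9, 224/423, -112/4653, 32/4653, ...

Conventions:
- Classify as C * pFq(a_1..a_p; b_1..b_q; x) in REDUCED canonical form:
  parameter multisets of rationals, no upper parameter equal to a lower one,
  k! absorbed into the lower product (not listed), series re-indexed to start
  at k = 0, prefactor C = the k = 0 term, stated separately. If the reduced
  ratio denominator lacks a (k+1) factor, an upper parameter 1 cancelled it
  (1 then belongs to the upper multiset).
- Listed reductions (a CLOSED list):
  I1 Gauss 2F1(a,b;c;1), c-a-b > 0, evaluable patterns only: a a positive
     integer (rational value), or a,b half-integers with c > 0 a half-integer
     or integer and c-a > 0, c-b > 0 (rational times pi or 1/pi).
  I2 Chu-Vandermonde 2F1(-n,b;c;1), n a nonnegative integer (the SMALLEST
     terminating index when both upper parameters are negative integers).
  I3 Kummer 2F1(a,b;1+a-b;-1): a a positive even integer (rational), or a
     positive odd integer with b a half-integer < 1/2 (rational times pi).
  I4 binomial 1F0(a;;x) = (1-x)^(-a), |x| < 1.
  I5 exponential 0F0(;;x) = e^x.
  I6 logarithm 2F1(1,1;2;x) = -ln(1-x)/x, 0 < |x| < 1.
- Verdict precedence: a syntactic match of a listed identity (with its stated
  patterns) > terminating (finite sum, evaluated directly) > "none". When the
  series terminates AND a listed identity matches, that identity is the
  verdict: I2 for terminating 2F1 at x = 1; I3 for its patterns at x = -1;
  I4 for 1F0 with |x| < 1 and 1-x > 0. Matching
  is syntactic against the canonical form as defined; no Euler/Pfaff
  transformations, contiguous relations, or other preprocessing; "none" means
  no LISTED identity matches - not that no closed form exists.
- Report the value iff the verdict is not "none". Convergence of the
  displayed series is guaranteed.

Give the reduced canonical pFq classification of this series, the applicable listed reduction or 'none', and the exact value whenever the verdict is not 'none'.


At argument -1: a 2F1 with upper {-7/8, 4}, lower {47/8}, scaled by C = 8/9. Verdict: Kummer's theorem (I3) matches (x = -1; c = 47/8 equals 1+a-b for upper {-7/8, 4}: listed pattern). Value: 403/288.

Key step: with t_0 = 8/9, the running product (prefactor 8/9) telescopes to a rising factorial.
Step ratio: r(k) = (-1) * (k-7/8) (k+4) / [(k+47/8) (k+1)] - rational in k. x = (-1); t_0 = 8/9; negate the roots.


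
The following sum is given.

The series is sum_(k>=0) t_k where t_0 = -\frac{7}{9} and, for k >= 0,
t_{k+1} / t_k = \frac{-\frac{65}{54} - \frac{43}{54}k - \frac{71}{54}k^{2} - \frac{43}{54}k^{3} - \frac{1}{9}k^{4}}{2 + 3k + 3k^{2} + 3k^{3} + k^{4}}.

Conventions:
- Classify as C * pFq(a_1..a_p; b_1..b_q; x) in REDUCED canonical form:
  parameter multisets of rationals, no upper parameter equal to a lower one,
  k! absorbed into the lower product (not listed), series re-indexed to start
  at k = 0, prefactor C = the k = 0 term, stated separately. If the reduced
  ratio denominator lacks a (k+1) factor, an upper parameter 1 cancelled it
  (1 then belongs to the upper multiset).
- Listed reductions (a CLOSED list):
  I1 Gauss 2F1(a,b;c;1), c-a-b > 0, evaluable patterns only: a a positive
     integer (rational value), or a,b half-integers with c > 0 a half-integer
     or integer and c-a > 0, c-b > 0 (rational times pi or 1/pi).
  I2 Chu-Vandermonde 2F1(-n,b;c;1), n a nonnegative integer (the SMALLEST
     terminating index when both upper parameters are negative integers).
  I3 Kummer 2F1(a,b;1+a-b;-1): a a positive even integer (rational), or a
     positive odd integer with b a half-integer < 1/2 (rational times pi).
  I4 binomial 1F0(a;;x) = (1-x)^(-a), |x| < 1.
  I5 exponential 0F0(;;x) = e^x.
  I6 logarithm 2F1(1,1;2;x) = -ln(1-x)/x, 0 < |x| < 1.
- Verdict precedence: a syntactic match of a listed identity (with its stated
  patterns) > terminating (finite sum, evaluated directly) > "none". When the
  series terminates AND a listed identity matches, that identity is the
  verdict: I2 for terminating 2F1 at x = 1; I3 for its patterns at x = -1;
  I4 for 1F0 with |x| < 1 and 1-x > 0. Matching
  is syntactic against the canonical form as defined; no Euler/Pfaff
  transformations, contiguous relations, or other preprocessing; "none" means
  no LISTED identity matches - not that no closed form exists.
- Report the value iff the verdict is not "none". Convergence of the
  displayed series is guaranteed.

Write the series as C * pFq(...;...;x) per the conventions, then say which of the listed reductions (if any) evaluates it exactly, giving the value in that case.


Canonical form: C = -\frac{7}{9} times 2F1 with upper {\frac{13}{6}, 5}, lower {2}, x = -\frac{1}{9}. Verdict: no listed reduction: x = -\frac{1}{9} and upper {\frac{13}{6}, 5} fail every I1-I6 pattern.

Key observation: t_0 being -\frac{7}{9}, cancel k^2 + 1 from the displayed ratio first; then C = -7/9.
Term ratio: r(k) = -\frac{1}{9} * (k+\frac{13}{6}) (k+5) / [(k+2) (k+1)] - rational in k. x = -\frac{1}{9}; t_0 = -\frac{7}{9}; negate the roots.


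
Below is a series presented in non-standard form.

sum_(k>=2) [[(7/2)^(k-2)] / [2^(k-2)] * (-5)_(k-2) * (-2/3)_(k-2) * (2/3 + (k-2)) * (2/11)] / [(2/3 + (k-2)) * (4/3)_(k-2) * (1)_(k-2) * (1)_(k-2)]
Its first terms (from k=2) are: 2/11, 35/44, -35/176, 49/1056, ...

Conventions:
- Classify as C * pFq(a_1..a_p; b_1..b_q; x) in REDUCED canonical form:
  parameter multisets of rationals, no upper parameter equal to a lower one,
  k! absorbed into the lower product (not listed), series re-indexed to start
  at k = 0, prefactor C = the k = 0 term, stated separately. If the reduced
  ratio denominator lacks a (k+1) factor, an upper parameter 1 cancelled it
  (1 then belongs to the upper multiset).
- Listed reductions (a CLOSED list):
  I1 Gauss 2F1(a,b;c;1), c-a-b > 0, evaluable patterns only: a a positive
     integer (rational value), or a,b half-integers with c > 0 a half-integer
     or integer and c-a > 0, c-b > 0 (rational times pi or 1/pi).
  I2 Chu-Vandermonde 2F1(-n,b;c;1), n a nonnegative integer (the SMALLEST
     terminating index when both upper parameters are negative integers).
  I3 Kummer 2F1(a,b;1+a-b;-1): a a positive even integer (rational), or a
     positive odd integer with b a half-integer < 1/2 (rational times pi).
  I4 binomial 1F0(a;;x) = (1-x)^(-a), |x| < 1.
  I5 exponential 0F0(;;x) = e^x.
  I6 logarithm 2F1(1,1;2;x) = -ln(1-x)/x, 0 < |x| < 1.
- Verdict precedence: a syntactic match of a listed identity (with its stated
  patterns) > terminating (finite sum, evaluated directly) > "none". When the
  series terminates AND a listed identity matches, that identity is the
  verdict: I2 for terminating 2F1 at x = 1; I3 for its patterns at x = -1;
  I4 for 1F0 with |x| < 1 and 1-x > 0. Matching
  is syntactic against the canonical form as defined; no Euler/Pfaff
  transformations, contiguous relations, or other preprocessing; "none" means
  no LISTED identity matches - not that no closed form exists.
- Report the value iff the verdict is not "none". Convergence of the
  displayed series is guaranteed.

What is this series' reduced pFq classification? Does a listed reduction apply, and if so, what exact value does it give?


x = 7/4 here; the reduced form reads 2F2, upper {-5, -2/3}, lower {1, 4/3}, C = 2/11. Verdict: terminating. (-5)_k vanishes past k = 5, leaving a 6-term sum, computed directly. Sum: 57606407/70287360.

The tell: from the first term 2/11: striking the common factor k + 2/3 reduces the term (C = 2/11).
Step ratio: r(k) = (7/4) * (k-5) (k-2/3) / [(k+1) (k+4/3) (k+1)] - poly over poly, x = (7/4) from leading terms; C = 2/11 at k = 0.


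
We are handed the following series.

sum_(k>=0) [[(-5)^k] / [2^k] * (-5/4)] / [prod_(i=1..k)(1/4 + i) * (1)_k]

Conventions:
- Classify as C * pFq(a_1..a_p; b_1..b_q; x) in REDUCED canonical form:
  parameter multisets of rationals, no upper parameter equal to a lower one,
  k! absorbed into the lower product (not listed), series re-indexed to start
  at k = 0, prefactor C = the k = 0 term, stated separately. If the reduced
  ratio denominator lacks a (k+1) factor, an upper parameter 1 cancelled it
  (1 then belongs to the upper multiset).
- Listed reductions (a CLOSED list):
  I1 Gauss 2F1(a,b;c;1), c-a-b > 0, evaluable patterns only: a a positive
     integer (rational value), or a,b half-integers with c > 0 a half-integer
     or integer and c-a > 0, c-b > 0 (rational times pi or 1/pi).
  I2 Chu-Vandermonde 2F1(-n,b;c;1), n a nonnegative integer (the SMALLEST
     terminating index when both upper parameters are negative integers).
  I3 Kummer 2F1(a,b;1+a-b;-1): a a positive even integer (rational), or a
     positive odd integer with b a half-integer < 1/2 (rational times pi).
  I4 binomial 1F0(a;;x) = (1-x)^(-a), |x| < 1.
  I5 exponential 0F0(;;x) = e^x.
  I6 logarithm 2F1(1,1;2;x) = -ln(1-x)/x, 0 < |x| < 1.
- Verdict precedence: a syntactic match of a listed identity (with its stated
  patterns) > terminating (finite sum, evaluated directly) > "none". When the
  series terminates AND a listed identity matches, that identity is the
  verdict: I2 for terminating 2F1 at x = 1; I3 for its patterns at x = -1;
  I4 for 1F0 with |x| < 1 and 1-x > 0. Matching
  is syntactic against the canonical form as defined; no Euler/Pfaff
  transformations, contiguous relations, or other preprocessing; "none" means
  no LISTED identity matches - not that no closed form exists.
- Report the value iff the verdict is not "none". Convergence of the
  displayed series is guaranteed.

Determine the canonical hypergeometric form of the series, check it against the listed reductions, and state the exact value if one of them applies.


Canonical form: C = -5/4 times 0F1 with upper {-}, lower {5/4}, x = -5/2. Verdict: none - at argument -5/2 the multisets {-} ; {5/4} match no listed identity.

First insight: t_0 = -5/4 here, and (1)_k (C = -5/4, x = -5/2) is k! itself.
Adjacent-term ratio: r(k) = (-5/2) * 1 / [(k+5/4) (k+1)] - rational; roots negated = parameters, x = (-5/2), C = -5/4.


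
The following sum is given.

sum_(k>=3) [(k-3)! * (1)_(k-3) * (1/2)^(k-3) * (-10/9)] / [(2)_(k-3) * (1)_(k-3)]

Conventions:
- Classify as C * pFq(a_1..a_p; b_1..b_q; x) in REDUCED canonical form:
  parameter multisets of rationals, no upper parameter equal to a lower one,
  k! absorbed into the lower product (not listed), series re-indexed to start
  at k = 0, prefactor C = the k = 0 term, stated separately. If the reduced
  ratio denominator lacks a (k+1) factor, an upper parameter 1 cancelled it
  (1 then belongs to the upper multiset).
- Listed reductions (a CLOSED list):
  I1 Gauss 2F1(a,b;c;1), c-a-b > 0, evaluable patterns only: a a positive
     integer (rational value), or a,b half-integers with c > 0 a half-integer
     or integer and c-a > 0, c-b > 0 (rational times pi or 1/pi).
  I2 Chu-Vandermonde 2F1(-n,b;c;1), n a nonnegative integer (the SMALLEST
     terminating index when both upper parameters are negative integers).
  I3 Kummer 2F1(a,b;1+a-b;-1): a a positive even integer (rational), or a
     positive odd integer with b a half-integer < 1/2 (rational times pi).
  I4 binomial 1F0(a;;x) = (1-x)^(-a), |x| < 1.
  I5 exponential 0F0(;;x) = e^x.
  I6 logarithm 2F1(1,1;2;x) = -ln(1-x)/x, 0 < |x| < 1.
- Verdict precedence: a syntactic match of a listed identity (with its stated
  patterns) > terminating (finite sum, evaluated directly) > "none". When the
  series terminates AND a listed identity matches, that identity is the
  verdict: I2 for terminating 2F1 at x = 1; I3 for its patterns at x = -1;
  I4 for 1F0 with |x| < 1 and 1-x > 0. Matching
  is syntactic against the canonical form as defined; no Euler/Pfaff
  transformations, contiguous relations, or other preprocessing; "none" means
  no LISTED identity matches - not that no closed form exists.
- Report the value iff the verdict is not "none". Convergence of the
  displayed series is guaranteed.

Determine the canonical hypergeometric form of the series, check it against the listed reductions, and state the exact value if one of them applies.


This is -10/9 * 2F1(1, 1; 2; 1/2) in reduced canonical form. Verdict: the I6 logarithm reduction matches (the logarithm: parameters (1,1;2), x = 1/2). Hence: (20/9) * ln(1/2).

Key observation: t_0 = -10/9 here, and the factorial ratio (C = -10/9) (k+a-1)!/(a-1)! is a rising factorial (a)_k.
Ratio: r(k) = (1/2) * (k+1) (k+1) / [(k+2) (k+1)] ; factor over Q: parameters, x = (1/2), and C = -10/9.


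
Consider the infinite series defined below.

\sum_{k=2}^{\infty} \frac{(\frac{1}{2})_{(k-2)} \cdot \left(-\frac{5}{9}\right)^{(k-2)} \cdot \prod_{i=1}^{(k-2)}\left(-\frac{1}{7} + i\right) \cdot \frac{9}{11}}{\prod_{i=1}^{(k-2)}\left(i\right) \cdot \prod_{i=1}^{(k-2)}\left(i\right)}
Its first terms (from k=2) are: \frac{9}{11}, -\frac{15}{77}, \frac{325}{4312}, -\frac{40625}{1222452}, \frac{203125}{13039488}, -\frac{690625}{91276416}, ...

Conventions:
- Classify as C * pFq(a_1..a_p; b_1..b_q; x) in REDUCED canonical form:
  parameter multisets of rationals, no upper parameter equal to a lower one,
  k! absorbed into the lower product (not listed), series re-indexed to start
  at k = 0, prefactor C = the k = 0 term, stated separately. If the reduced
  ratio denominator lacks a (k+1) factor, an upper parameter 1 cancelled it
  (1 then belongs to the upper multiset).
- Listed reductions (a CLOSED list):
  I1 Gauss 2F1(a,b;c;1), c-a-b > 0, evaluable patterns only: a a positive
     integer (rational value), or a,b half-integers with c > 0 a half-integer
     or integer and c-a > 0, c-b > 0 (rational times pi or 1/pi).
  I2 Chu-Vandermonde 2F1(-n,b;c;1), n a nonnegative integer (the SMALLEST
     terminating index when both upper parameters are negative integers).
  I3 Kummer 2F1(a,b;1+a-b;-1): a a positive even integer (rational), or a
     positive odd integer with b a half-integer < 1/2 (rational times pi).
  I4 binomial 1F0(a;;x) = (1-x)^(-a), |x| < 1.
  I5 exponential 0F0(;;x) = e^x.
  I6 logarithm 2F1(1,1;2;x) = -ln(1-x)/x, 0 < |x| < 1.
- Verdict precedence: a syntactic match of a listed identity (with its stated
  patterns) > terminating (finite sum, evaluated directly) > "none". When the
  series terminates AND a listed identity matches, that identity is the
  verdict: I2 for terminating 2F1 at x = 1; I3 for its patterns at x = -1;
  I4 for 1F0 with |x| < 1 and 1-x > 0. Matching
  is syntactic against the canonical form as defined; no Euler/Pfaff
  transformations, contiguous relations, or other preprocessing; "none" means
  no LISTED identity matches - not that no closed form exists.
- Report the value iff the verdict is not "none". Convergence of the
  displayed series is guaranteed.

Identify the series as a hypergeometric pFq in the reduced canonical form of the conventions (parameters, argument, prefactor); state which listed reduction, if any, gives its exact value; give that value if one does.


Classification (C = \frac{9}{11}): 2F1 with upper {\frac{1}{2}, \frac{6}{7}}, lower {1}, argument x = -\frac{5}{9}. Verdict: none. A 2F1 with upper {\frac{1}{2}, \frac{6}{7}} fits none of I1-I6 at x = -\frac{5}{9}; the sum runs forever.

First insight: t_0 = \frac{9}{11} here, and the product of the first k integers (C = 9/11, x = -5/9) is k!.
Step ratio: r(k) = -\frac{5}{9} * (k+\frac{1}{2}) (k+\frac{6}{7}) / [(k+1) (k+1)] - rational in k. x = -\frac{5}{9}; t_0 = \frac{9}{11}; negate the roots.


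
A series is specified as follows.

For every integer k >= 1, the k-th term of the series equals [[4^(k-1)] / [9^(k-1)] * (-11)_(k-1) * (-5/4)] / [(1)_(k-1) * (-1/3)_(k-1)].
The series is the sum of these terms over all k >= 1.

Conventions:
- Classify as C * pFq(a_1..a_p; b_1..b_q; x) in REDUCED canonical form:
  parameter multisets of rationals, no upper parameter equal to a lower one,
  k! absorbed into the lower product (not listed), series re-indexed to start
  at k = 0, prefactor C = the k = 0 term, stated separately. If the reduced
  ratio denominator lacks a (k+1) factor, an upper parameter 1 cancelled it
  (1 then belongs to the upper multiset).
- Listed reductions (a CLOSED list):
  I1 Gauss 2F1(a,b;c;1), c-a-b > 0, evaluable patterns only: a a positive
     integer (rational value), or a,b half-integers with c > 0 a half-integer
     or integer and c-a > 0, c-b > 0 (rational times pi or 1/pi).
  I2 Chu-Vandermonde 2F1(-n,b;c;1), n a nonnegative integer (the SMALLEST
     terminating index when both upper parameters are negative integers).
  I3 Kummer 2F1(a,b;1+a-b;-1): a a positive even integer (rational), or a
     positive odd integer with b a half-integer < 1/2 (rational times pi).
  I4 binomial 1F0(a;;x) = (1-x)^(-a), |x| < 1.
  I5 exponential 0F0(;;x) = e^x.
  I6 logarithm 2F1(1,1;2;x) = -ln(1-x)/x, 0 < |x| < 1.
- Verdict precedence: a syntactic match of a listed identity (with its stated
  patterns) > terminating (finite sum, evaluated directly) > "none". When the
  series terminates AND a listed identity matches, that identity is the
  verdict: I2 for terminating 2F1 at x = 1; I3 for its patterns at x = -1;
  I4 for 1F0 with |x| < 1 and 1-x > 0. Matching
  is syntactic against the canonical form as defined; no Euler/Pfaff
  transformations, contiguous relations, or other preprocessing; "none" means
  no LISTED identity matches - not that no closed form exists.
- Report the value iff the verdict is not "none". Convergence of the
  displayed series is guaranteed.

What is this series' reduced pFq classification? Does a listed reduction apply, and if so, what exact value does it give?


This is -5/4 * 1F1(-11; -1/3; 4/9) in reduced canonical form. Verdict: terminating - upper parameter -11 makes this a finite sum (last index 11), evaluated exactly. Hence: 258125080096043/40213570056660.

Key step: t_0 being -5/4, the two geometric factors (C = -5/4, x = 4/9) combine into one argument.
Adjacent-term ratio: r(k) = (4/9) * (k-11) / [(k-1/3) (k+1)] - poly over poly, x = (4/9) from leading terms; C = -5/4 at k = 0.


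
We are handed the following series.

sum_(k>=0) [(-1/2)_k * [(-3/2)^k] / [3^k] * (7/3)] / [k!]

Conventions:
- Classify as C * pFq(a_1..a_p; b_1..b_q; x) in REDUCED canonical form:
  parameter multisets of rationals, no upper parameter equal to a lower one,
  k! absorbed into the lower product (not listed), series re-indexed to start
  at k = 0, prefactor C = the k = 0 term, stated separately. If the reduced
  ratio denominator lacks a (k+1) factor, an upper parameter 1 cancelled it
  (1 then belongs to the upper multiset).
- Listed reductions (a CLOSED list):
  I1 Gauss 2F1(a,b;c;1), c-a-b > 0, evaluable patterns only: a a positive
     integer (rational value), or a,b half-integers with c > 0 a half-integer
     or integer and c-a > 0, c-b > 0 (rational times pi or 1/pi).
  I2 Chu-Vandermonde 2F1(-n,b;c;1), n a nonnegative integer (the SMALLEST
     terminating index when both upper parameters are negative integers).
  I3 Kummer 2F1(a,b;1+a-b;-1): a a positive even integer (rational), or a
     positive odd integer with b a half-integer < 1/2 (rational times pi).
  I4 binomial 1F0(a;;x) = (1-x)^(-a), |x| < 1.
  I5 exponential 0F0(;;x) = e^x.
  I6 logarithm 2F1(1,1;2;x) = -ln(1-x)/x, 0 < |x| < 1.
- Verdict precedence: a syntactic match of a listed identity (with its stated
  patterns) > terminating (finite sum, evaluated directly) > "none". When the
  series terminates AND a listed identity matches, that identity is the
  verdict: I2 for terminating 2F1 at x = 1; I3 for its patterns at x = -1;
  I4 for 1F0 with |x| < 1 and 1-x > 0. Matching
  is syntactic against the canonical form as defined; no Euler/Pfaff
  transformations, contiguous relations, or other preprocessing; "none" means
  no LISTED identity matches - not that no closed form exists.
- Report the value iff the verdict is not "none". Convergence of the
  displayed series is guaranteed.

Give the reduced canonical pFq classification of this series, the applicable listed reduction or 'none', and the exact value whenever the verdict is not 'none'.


This is 7/3 * 1F0(-1/2; -; -1/2) in reduced canonical form. Verdict: the I4 binomial reduction fires (the 1F0 binomial series: exponent 1/2, x = -1/2). Value: (7/3) * (3/2)^(1/2).

The tell: x = (-1/2) and the two k-th powers (C = 7/3, x = -1/2) combine into one argument.
Ratio: r(k) = (-1/2) * (k-1/2) / [(k+1)] - poly over poly, x = (-1/2) from leading terms; C = 7/3 at k = 0.


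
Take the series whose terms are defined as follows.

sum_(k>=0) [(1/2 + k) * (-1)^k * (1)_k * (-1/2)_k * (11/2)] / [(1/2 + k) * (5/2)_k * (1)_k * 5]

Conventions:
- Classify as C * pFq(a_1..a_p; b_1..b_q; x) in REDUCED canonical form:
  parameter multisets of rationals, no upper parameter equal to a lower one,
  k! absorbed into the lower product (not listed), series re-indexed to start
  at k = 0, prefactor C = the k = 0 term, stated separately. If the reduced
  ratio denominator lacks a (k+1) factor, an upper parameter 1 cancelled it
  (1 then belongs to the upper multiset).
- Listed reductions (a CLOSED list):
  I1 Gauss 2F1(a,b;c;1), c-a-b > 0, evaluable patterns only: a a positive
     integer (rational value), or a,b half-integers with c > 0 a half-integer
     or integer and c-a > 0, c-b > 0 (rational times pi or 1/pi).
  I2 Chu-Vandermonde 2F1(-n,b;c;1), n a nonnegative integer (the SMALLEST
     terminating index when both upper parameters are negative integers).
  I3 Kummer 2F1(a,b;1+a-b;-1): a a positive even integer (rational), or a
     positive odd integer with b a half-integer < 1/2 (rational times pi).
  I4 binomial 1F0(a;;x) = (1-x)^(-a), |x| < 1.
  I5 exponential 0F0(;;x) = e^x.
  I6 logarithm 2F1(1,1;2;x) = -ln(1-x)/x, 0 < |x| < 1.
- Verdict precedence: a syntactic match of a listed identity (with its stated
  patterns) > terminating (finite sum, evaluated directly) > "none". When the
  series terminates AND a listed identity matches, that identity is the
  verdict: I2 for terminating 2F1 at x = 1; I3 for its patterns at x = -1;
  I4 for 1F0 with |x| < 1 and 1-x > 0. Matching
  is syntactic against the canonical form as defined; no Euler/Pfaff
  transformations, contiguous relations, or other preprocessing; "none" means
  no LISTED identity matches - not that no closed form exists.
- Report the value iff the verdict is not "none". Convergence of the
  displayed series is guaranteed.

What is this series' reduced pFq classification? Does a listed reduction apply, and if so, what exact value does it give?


Key step: t_0 being 11/10, the constant factors (C = 11/10) combine into one prefactor.
Term ratio: r(k) = (-1) * (k-1/2) (k+1) / [(k+5/2) (k+1)] ; factor over Q: parameters, x = (-1), and C = 11/10.

x = -1 here; the reduced form reads 2F1, upper {-1/2, 1}, lower {5/2}, C = 11/10. Verdict (x = -1): Kummer (I3) applies (x = -1; c = 5/2 equals 1+a-b for upper {-1/2, 1}: listed pattern). Its exact value is (33/80) * pi.


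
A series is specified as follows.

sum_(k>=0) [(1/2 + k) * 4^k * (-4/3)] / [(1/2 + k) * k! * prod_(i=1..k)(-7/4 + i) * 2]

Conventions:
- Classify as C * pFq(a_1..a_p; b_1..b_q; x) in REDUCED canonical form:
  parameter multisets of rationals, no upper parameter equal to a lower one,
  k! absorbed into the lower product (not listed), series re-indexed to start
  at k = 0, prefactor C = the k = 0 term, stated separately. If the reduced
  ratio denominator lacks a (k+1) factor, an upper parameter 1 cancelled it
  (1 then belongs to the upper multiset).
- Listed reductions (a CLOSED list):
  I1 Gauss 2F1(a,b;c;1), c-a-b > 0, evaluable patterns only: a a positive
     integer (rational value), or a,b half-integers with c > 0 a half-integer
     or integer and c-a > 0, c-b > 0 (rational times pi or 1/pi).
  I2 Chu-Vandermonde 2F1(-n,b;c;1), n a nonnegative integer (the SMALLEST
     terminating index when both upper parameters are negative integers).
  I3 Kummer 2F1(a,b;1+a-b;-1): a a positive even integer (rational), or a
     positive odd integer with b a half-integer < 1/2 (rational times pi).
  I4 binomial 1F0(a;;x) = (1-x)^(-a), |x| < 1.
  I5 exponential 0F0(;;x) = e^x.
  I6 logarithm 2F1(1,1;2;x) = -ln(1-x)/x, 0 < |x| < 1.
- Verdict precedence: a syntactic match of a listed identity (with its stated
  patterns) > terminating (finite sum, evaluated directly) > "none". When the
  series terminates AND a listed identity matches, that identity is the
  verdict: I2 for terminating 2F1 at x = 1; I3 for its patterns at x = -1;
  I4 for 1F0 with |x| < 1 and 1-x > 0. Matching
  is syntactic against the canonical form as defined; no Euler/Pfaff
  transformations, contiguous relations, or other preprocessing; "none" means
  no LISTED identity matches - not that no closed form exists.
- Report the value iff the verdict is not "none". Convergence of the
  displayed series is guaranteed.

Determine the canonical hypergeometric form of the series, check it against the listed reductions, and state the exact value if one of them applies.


At argument 4: a 0F1 with upper {-}, lower {-3/4}, scaled by C = -2/3. Verdict: none here - no I1-I6 shape fits x = 4 with lower {-3/4}.

Structural cue: x = 4 and the constant factors (C = -2/3) combine into one prefactor.
Consecutive-term ratio: r(k) = 4 * 1 / [(k-3/4) (k+1)] ; factor over Q: parameters, x = 4, and C = -2/3.


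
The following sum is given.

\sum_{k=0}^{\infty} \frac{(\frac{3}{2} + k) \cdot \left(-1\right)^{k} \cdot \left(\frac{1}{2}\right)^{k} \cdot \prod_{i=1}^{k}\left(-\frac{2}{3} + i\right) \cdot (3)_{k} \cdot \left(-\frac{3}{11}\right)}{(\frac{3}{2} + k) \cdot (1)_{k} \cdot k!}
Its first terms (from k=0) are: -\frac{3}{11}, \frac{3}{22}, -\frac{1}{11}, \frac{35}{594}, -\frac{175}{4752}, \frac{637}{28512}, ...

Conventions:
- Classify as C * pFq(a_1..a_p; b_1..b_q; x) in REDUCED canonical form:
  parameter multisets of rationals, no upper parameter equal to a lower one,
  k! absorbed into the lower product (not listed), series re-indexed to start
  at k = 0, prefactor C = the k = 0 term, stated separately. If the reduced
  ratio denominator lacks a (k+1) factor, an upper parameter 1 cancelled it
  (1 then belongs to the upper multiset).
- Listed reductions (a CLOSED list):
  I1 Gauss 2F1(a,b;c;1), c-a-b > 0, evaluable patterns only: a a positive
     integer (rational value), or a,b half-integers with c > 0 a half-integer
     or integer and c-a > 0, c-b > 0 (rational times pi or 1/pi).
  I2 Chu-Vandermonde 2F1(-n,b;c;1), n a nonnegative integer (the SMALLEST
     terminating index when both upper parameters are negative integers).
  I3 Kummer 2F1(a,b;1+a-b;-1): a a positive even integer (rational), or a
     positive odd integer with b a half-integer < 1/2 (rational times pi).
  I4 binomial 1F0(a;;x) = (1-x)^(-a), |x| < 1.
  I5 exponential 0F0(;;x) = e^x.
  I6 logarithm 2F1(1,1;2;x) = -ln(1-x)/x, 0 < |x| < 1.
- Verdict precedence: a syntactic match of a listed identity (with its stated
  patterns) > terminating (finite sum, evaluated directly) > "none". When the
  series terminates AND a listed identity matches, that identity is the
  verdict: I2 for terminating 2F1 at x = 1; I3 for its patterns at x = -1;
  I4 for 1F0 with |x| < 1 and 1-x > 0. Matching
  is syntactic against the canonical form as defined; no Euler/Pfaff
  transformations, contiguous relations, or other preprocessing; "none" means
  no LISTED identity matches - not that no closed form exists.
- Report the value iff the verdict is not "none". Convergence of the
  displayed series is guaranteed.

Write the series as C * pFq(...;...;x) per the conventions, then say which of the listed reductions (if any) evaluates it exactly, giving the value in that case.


Key observation: from the first term -\frac{3}{11}: the (-1)^k factor (prefactor -3/11) folds into the argument's sign.
Consecutive-term ratio: r(k) = -\frac{1}{2} * (k+\frac{1}{3}) (k+3) / [(k+1) (k+1)] ; factor over Q: parameters, x = -\frac{1}{2}, and C = -\frac{3}{11}.

x = -\frac{1}{2} here; the reduced form reads 2F1, upper {\frac{1}{3}, 3}, lower {1}, C = -\frac{3}{11}. Verdict: none. A 2F1 with upper {\frac{1}{3}, 3} fits none of I1-I6 at x = -\frac{1}{2}; the sum runs forever.


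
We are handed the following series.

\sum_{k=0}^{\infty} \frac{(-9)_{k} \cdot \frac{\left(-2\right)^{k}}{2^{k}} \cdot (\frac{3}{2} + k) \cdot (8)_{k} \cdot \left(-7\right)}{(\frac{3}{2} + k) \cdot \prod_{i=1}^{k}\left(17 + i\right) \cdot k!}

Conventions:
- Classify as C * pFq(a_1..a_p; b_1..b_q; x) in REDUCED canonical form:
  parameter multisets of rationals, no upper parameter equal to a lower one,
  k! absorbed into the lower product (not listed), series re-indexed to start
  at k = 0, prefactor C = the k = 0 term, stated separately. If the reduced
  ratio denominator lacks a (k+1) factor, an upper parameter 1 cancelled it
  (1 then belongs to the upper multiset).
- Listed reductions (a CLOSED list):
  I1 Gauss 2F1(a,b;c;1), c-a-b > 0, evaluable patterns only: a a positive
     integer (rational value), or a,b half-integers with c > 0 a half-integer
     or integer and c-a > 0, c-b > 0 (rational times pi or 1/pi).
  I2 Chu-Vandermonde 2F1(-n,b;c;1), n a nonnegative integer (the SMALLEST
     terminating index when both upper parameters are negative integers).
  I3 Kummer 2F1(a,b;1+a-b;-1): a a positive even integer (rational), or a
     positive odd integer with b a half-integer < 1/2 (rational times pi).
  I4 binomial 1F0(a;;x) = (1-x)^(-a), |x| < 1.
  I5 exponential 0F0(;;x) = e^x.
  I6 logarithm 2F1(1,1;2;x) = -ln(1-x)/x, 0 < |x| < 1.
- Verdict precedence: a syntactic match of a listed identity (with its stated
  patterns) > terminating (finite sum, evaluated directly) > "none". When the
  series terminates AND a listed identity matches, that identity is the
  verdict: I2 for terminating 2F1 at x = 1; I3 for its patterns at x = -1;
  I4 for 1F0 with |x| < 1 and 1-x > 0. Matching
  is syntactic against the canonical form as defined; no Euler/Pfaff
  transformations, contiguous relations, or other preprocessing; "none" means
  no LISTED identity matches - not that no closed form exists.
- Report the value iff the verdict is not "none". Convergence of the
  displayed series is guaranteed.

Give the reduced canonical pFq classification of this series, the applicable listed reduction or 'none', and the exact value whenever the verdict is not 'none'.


This is -7 * 2F1(-9, 8; 18; -1) in reduced canonical form. Verdict: Kummer (I3) fires (x = -1; c = 18 equals 1+a-b for upper {-9, 8}: listed pattern). Exact value: -238.

First insight: t_0 being -7, the two k-th powers (prefactor -7) combine into one argument.
Consecutive-term ratio: r(k) = -1 * (k-9) (k+8) / [(k+18) (k+1)] ; factor over Q: parameters, x = -1, and C = -7.


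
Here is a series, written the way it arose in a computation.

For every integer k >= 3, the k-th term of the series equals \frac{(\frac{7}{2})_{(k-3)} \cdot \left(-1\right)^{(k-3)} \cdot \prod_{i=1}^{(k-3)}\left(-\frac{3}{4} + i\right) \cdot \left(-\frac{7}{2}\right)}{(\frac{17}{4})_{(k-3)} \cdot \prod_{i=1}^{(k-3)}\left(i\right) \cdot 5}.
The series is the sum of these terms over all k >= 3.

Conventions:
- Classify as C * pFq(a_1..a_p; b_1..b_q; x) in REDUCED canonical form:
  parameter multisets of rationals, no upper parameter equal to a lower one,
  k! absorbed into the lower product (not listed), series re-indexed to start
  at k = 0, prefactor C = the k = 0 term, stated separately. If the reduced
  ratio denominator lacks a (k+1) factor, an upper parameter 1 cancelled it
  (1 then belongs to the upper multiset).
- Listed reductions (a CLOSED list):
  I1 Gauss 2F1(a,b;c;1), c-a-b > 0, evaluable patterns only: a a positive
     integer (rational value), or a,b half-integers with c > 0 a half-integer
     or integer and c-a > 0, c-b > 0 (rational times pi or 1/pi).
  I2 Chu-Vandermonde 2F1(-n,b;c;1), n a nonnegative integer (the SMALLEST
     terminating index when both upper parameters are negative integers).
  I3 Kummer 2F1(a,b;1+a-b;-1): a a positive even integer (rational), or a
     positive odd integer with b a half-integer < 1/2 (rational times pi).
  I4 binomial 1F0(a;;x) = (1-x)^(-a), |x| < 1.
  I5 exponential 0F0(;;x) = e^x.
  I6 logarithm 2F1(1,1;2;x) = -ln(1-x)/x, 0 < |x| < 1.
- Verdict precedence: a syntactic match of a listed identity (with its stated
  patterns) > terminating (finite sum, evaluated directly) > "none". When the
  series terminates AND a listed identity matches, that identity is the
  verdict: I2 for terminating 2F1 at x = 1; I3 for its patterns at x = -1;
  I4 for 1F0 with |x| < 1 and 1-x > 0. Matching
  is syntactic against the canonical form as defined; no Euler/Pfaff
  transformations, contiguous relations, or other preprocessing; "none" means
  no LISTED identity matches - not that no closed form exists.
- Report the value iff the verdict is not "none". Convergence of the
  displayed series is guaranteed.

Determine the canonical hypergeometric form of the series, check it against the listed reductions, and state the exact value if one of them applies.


Canonical form: C = -\frac{7}{10} times 2F1 with upper {\frac{1}{4}, \frac{7}{2}}, lower {\frac{17}{4}}, x = -1. Verdict: none (x = -1): each listed identity misses the multisets {\frac{1}{4}, \frac{7}{2}} ; {\frac{17}{4}}.

Key step: t_0 being -\frac{7}{10}, the product of the first k integers (prefactor -7/10) is k!.
Consecutive-term ratio: r(k) = -1 * (k+\frac{1}{4}) (k+\frac{7}{2}) / [(k+\frac{17}{4}) (k+1)] ; factor over Q: parameters, x = -1, and C = -\frac{7}{10}.
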